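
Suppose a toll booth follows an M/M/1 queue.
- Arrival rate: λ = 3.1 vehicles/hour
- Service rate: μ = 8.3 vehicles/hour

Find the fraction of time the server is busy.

Server utilization: ρ = λ/μ
ρ = 3.1/8.3 = 0.3735
The server is busy 37.35% of the time.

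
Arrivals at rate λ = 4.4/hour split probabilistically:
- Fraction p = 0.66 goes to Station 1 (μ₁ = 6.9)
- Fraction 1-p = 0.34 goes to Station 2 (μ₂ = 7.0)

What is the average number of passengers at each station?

Effective rates: λ₁ = 4.4×0.66 = 2.904, λ₂ = 4.4×0.34 = 1.496
Station 1: ρ₁ = 2.904/6.9 = 0.42087, L₁ = ρ₁/(1-ρ₁) = 0.42087/(1-0.42087) = 0.7267
Station 2: ρ₂ = 1.496/7.0 = 0.2137, L₂ = ρ₂/(1-ρ₂) = 0.2137/(1-0.2137) = 0.2718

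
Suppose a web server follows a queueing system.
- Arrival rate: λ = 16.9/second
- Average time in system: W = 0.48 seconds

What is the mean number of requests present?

Little's Law: L = λW
L = 16.9 × 0.48 = 8.1120 requests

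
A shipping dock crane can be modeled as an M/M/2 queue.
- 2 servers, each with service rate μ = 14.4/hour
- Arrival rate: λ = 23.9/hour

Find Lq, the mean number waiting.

Traffic intensity: ρ = λ/(cμ) = 23.9/(2×14.4) = 0.8299
Since ρ = 0.8299 < 1, system is stable.
Offered load a = λ/μ = cρ = 23.9/14.4 = 1.6597
P₀ = [ Σₙ₌₀^1 aⁿ/n! + a^2/(2!(1-ρ)) ]⁻¹
Σ = a^0/0! + a^1/1! = 1.0000 + 1.6597 = 2.6597
a^2/(2!(1-ρ)) = 2.7547/(2 × 0.17014) = 8.0954
P₀ = 1/(2.6597 + 8.0954) = 0.09298
Lq = P₀·a^2·ρ / (2!(1-ρ)²) = 0.0929791 × 2.75468 × 0.829861 / (2 × 0.0289472) = 3.6713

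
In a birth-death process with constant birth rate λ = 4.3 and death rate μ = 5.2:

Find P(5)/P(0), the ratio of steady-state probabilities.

For constant rates: P(n)/P(0) = (λ/μ)^n
P(5)/P(0) = (4.3/5.2)^5 = 0.826923^5 = 0.3867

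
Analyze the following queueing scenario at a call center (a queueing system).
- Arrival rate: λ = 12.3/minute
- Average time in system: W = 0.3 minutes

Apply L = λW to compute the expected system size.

Little's Law: L = λW
L = 12.3 × 0.3 = 3.6900 calls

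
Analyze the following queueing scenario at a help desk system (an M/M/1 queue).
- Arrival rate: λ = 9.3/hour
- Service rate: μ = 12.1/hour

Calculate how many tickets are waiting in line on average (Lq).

ρ = λ/μ = 9.3/12.1 = 0.7686
For M/M/1: Lq = λ²/(μ(μ-λ))
Lq = 86.49/(12.1 × 2.80)
Lq = 2.5528 tickets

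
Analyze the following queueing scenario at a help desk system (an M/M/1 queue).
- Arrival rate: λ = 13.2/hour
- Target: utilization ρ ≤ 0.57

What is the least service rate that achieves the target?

ρ = λ/μ, so μ = λ/ρ
μ ≥ 13.2/0.57 = 23.1579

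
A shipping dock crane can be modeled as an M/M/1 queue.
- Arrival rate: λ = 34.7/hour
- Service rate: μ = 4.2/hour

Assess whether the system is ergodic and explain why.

Stability requires ρ = λ/(cμ) < 1
ρ = 34.7/(1 × 4.2) = 34.7/4.20 = 8.2619
Since 8.2619 ≥ 1, the system is UNSTABLE.
Queue grows without bound. Need μ > λ = 34.7.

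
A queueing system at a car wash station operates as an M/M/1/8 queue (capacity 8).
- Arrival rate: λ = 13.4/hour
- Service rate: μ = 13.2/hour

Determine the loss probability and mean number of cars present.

ρ = λ/μ = 13.4/13.2 = 1.01515
P₀ = (1-ρ)/(1-ρ^(K+1)) = (1-1.01515)/(1-1.01515^9) = -0.015150/-0.14491 = 0.1045
P_K = P₀×ρ^K = 0.1045 × 1.01515^8 = 0.1045 × 1.1278 = 0.1179
Blocking probability P_8 = 0.1179 (11.79%)
L = ρ[1 - (K+1)ρ^K + Kρ^(K+1)] / [(1-ρ)(1-ρ^(K+1))]
L = 1.01515 × (1 - 9×1.12782509 + 8×1.14491164) / ((1 - 1.01515) × (1 - 1.14491164)) = 4.1002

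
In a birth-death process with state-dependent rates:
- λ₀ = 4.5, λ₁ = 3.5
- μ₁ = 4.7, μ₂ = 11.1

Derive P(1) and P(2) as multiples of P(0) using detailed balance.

Balance equations:
State 0: λ₀P₀ = μ₁P₁ → P₁ = (λ₀/μ₁)P₀ = (4.5/4.7)P₀ = 0.9574P₀
State 1: P₂ = (λ₀λ₁)/(μ₁μ₂)P₀ = (4.5×3.5)/(4.7×11.1)P₀ = 0.3019P₀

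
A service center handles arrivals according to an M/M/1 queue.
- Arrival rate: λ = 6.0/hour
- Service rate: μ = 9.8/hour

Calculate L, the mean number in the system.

ρ = λ/μ = 6.0/9.8 = 0.6122
For M/M/1: L = λ/(μ-λ)
L = 6.0/(9.8-6.0) = 6.0/3.80
L = 1.5789 customers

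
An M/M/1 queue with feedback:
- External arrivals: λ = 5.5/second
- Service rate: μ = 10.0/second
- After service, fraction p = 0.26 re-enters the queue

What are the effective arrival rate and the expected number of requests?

Effective arrival rate: λ_eff = λ/(1-p) = 5.5/(1-0.26) = 5.5/0.74 = 7.4324
ρ = λ_eff/μ = 7.4324/10.0 = 0.74324
L = ρ/(1-ρ) = 0.74324/(1-0.74324) = 2.8947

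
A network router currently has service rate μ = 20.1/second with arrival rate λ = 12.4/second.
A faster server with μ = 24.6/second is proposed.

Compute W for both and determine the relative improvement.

System 1: ρ₁ = 12.4/20.1 = 0.6169, W₁ = 1/(20.1-12.4) = 0.12987
System 2: ρ₂ = 12.4/24.6 = 0.5041, W₂ = 1/(24.6-12.4) = 0.081967
Improvement: (W₁-W₂)/W₁ = (0.12987-0.081967)/0.12987 = 36.89%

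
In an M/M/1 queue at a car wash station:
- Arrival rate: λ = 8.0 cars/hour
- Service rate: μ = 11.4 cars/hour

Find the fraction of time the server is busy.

Server utilization: ρ = λ/μ
ρ = 8.0/11.4 = 0.7018
The server is busy 70.18% of the time.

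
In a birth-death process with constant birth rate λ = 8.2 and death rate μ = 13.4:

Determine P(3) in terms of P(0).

For constant rates: P(n)/P(0) = (λ/μ)^n
P(3)/P(0) = (8.2/13.4)^3 = 0.61194^3 = 0.2292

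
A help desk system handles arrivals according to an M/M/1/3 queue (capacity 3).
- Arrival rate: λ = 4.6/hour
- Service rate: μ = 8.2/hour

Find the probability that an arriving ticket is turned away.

ρ = λ/μ = 4.6/8.2 = 0.56098
P₀ = (1-ρ)/(1-ρ^(K+1)) = (1-0.56098)/(1-0.56098^4) = 0.43902/0.90096 = 0.4873
P_K = P₀×ρ^K = 0.48728 × 0.56098^3 = 0.48728 × 0.17654 = 0.08602
Blocking probability = 8.60%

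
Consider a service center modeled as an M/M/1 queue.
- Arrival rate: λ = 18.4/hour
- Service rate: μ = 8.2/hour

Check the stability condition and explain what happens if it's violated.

Stability requires ρ = λ/(cμ) < 1
ρ = 18.4/(1 × 8.2) = 18.4/8.20 = 2.2439
Since 2.2439 ≥ 1, the system is UNSTABLE.
Queue grows without bound. Need μ > λ = 18.4.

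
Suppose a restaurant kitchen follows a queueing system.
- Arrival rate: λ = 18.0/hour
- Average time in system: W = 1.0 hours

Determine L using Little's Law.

Little's Law: L = λW
L = 18.0 × 1.0 = 18.0000 orders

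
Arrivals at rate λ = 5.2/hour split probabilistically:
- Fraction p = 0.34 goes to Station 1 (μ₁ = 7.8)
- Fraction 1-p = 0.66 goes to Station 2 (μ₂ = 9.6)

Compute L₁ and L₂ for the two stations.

Effective rates: λ₁ = 5.2×0.34 = 1.768, λ₂ = 5.2×0.66 = 3.432
Station 1: ρ₁ = 1.768/7.8 = 0.22667, L₁ = ρ₁/(1-ρ₁) = 0.22667/(1-0.22667) = 0.2931
Station 2: ρ₂ = 3.432/9.6 = 0.3575, L₂ = ρ₂/(1-ρ₂) = 0.3575/(1-0.3575) = 0.5564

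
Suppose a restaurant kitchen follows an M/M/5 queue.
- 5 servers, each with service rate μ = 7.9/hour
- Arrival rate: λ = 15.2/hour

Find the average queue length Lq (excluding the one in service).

Traffic intensity: ρ = λ/(cμ) = 15.2/(5×7.9) = 0.3848
Since ρ = 0.3848 < 1, system is stable.
Offered load a = λ/μ = cρ = 15.2/7.9 = 1.9241
P₀ = [ Σₙ₌₀^4 aⁿ/n! + a^5/(5!(1-ρ)) ]⁻¹
Σ = a^0/0! + a^1/1! + a^2/2! + a^3/3! + a^4/4! = 1.0000 + 1.9241 + 1.8510 + 1.1871 + 0.5710 = 6.5332
a^5/(5!(1-ρ)) = 26.3683/(120 × 0.6152) = 0.3572
P₀ = 1/(6.5332 + 0.3572) = 0.1451
Lq = P₀·a^5·ρ / (5!(1-ρ)²) = 0.14513 × 26.3683 × 0.38481 / (120 × 0.37846) = 0.03243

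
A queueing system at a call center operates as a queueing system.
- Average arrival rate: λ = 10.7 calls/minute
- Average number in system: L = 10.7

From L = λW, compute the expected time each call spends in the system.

Little's Law: L = λW, so W = L/λ
W = 10.7/10.7 = 1.0000 minutes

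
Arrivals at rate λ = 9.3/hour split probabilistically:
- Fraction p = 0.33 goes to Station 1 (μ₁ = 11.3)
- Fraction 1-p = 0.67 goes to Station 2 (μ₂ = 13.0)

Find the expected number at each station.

Effective rates: λ₁ = 9.3×0.33 = 3.069, λ₂ = 9.3×0.67 = 6.231
Station 1: ρ₁ = 3.069/11.3 = 0.2716, L₁ = ρ₁/(1-ρ₁) = 0.2716/(1-0.2716) = 0.3729
Station 2: ρ₂ = 6.231/13.0 = 0.4793, L₂ = ρ₂/(1-ρ₂) = 0.4793/(1-0.4793) = 0.9205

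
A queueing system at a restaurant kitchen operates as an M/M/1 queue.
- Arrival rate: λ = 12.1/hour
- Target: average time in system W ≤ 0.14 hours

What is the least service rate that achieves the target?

For M/M/1: W = 1/(μ-λ)
Need W ≤ 0.14, so 1/(μ-λ) ≤ 0.14
μ - λ ≥ 1/0.14 = 7.1429
μ ≥ 12.1 + 7.1429 = 19.2429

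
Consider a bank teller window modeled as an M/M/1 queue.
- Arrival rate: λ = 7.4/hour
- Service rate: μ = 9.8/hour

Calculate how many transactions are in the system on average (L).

ρ = λ/μ = 7.4/9.8 = 0.7551
For M/M/1: L = λ/(μ-λ)
L = 7.4/(9.8-7.4) = 7.4/2.40
L = 3.0833 transactions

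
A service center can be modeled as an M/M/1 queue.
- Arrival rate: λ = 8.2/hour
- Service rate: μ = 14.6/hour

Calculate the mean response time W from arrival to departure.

First, compute utilization: ρ = λ/μ = 8.2/14.6 = 0.5616
For M/M/1: W = 1/(μ-λ)
W = 1/(14.6-8.2) = 1/6.40
W = 0.1562 hours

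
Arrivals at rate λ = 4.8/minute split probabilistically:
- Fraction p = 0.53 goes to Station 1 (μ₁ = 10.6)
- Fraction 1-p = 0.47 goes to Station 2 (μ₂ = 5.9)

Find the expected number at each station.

Effective rates: λ₁ = 4.8×0.53 = 2.544, λ₂ = 4.8×0.47 = 2.256
Station 1: ρ₁ = 2.544/10.6 = 0.2400, L₁ = ρ₁/(1-ρ₁) = 0.2400/(1-0.2400) = 0.3158
Station 2: ρ₂ = 2.256/5.9 = 0.38237, L₂ = ρ₂/(1-ρ₂) = 0.38237/(1-0.38237) = 0.6191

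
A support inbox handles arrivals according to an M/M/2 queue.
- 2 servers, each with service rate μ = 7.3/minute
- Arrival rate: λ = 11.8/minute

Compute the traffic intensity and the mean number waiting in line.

Traffic intensity: ρ = λ/(cμ) = 11.8/(2×7.3) = 0.8082
Since ρ = 0.8082 < 1, system is stable.
Offered load a = λ/μ = cρ = 11.8/7.3 = 1.6164
P₀ = [ Σₙ₌₀^1 aⁿ/n! + a^2/(2!(1-ρ)) ]⁻¹
Σ = a^0/0! + a^1/1! = 1.0000 + 1.6164 = 2.6164
a^2/(2!(1-ρ)) = 2.61287/(2 × 0.191781) = 6.8121
P₀ = 1/(2.6164 + 6.8121) = 0.1061
Lq = P₀·a^2·ρ / (2!(1-ρ)²) = 0.10606 × 2.6129 × 0.80822 / (2 × 0.036780) = 3.0448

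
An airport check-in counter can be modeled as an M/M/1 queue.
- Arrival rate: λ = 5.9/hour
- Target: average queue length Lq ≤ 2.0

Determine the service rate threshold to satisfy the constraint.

For M/M/1: Lq = λ²/(μ(μ-λ))
Need Lq ≤ 2.0, i.e. μ(μ-λ) ≥ λ²/2.0
μ² - 5.9μ - 34.81/2.0 ≥ 0  →  μ² - 5.9μ - 17.4050 ≥ 0
Quadratic formula (positive root): μ = [λ + √(λ² + 4×17.4050)]/2
Discriminant: 34.81 + 4×17.4050 = 104.4300, √104.4300 = 10.2191
μ ≥ (5.9 + 10.2191)/2 = 8.0595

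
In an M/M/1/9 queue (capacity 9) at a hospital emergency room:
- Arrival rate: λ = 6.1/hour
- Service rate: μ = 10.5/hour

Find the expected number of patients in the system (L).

ρ = λ/μ = 6.1/10.5 = 0.58095
P₀ = (1-ρ)/(1-ρ^(K+1)) = (1-0.58095)/(1-0.58095^10) = 0.41905/0.99562 = 0.4209
P_K = P₀×ρ^K = 0.4209 × 0.58095^9 = 0.4209 × 0.007538 = 0.003173
L = ρ[1 - (K+1)ρ^K + Kρ^(K+1)] / [(1-ρ)(1-ρ^(K+1))]
L = 0.58095 × (1 - 10×0.007538 + 9×0.004379) / ((1 - 0.58095) × (1 - 0.004379)) = 1.3424 patients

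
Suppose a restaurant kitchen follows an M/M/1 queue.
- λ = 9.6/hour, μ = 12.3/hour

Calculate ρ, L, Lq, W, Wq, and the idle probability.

Step 1: ρ = λ/μ = 9.6/12.3 = 0.7805
Step 2: L = λ/(μ-λ) = 9.6/2.70 = 3.5556
Step 3: Lq = λ²/(μ(μ-λ)) = 92.16/(12.3×2.70) = 2.7751
Step 4: W = 1/(μ-λ) = 1/2.70 = 0.37037
Step 5: Wq = λ/(μ(μ-λ)) = 9.6/(12.3×2.70) = 0.2891
Step 6: P(0) = 1-ρ = 0.2195
Verify: L = λW = 9.6×0.37037 = 3.5556 ✔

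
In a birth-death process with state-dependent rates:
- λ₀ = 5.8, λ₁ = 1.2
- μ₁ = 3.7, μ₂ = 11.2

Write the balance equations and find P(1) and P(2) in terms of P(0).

Balance equations:
State 0: λ₀P₀ = μ₁P₁ → P₁ = (λ₀/μ₁)P₀ = (5.8/3.7)P₀ = 1.5676P₀
State 1: P₂ = (λ₀λ₁)/(μ₁μ₂)P₀ = (5.8×1.2)/(3.7×11.2)P₀ = 0.1680P₀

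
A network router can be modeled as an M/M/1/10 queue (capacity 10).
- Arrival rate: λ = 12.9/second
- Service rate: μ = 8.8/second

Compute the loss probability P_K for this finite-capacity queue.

ρ = λ/μ = 12.9/8.8 = 1.4659
P₀ = (1-ρ)/(1-ρ^(K+1)) = (1-1.4659)/(1-1.4659^11) = -0.4659/-66.1657 = 0.007041
P_K = P₀×ρ^K = 0.007041 × 1.4659^10 = 0.007041 × 45.8188 = 0.3226
Blocking probability = 32.26%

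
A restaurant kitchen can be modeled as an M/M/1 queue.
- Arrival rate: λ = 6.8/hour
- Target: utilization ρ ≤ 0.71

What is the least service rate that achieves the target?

ρ = λ/μ, so μ = λ/ρ
μ ≥ 6.8/0.71 = 9.5775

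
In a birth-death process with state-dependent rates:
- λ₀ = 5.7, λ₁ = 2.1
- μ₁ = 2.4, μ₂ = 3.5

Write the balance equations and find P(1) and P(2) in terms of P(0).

Balance equations:
State 0: λ₀P₀ = μ₁P₁ → P₁ = (λ₀/μ₁)P₀ = (5.7/2.4)P₀ = 2.3750P₀
State 1: P₂ = (λ₀λ₁)/(μ₁μ₂)P₀ = (5.7×2.1)/(2.4×3.5)P₀ = 1.4250P₀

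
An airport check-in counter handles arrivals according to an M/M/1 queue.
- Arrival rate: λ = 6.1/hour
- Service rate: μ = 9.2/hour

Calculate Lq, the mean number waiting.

ρ = λ/μ = 6.1/9.2 = 0.6630
For M/M/1: Lq = λ²/(μ(μ-λ))
Lq = 37.21/(9.2 × 3.10)
Lq = 1.3047 passengers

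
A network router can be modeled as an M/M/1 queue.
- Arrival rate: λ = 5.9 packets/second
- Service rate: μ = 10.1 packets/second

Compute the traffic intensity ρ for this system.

Server utilization: ρ = λ/μ
ρ = 5.9/10.1 = 0.5842
The server is busy 58.42% of the time.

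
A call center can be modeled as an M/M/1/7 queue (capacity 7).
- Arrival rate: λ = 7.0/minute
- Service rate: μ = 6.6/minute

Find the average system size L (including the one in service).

ρ = λ/μ = 7.0/6.6 = 1.06061
P₀ = (1-ρ)/(1-ρ^(K+1)) = (1-1.06061)/(1-1.06061^8) = -0.06061/-0.6012 = 0.1008
P_K = P₀×ρ^K = 0.1008 × 1.06061^7 = 0.1008 × 1.5097 = 0.1522
L = ρ[1 - (K+1)ρ^K + Kρ^(K+1)] / [(1-ρ)(1-ρ^(K+1))]
L = 1.06061 × (1 - 8×1.509698 + 7×1.601201) / ((1 - 1.06061) × (1 - 1.601201)) = 3.8078 calls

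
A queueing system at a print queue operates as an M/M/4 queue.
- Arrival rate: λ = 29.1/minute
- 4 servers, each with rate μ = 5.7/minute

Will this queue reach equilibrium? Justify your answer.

Stability requires ρ = λ/(cμ) < 1
ρ = 29.1/(4 × 5.7) = 29.1/22.80 = 1.2763
Since 1.2763 ≥ 1, the system is UNSTABLE.
Need c > λ/μ = 29.1/5.7 = 5.11.
Minimum servers needed: c = 6.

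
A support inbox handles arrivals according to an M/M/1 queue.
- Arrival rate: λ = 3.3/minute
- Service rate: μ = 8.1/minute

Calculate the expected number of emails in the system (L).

ρ = λ/μ = 3.3/8.1 = 0.4074
For M/M/1: L = λ/(μ-λ)
L = 3.3/(8.1-3.3) = 3.3/4.80
L = 0.6875 emails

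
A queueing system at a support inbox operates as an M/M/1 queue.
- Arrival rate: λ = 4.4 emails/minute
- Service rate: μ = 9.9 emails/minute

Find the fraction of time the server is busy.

Server utilization: ρ = λ/μ
ρ = 4.4/9.9 = 0.4444
The server is busy 44.44% of the time.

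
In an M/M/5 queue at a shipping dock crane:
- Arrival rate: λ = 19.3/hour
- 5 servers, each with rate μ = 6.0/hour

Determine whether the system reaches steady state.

Stability requires ρ = λ/(cμ) < 1
ρ = 19.3/(5 × 6.0) = 19.3/30.00 = 0.6433
Since 0.6433 < 1, the system is STABLE.
The servers are busy 64.33% of the time.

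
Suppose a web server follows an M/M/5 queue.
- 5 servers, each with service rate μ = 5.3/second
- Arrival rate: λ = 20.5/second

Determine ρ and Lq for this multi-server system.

Traffic intensity: ρ = λ/(cμ) = 20.5/(5×5.3) = 0.7736
Since ρ = 0.7736 < 1, system is stable.
Offered load a = λ/μ = cρ = 20.5/5.3 = 3.8679
P₀ = [ Σₙ₌₀^4 aⁿ/n! + a^5/(5!(1-ρ)) ]⁻¹
Σ = a^0/0! + a^1/1! + a^2/2! + a^3/3! + a^4/4! = 1.0000 + 3.8679 + 7.4804 + 9.6446 + 9.3261 = 31.3190
a^5/(5!(1-ρ)) = 865.7449/(120 × 0.226415) = 31.8642
P₀ = 1/(31.3190 + 31.8642) = 0.01583
Lq = P₀·a^5·ρ / (5!(1-ρ)²) = 0.015827 × 865.7449 × 0.77358 / (120 × 0.051264) = 1.7231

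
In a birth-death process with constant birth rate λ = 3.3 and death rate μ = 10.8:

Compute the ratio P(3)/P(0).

For constant rates: P(n)/P(0) = (λ/μ)^n
P(3)/P(0) = (3.3/10.8)^3 = 0.30556^3 = 0.02853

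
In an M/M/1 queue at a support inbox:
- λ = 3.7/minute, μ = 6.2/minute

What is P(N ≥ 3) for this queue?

ρ = λ/μ = 3.7/6.2 = 0.59677
P(N ≥ n) = ρⁿ
P(N ≥ 3) = 0.59677^3
P(N ≥ 3) = 0.2125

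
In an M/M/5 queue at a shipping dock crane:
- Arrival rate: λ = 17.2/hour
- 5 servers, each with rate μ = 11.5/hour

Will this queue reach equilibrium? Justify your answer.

Stability requires ρ = λ/(cμ) < 1
ρ = 17.2/(5 × 11.5) = 17.2/57.50 = 0.2991
Since 0.2991 < 1, the system is STABLE.
The servers are busy 29.91% of the time.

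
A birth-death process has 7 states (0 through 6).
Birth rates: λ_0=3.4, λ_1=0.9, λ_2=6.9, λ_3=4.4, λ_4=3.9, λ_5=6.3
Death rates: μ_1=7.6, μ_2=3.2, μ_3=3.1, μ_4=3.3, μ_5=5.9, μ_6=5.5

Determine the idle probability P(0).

Ratios P(n)/P(0) = (λ₀···λₙ₋₁)/(μ₁···μₙ):
P(1)/P(0) = (3.4)/(7.6) = 0.4474
P(2)/P(0) = (3.4×0.9)/(7.6×3.2) = 0.1258
P(3)/P(0) = (3.4×0.9×6.9)/(7.6×3.2×3.1) = 0.2801
P(4)/P(0) = (3.4×0.9×6.9×4.4)/(7.6×3.2×3.1×3.3) = 0.3734
P(5)/P(0) = (3.4×0.9×6.9×4.4×3.9)/(7.6×3.2×3.1×3.3×5.9) = 0.2468
P(6)/P(0) = (3.4×0.9×6.9×4.4×3.9×6.3)/(7.6×3.2×3.1×3.3×5.9×5.5) = 0.2827

Normalization: ∑ P(n) = 1
P(0) × (1.0000 + 0.4474 + 0.1258 + 0.2801 + 0.3734 + 0.2468 + 0.2827) = 1
P(0) × 2.7562 = 1
P(0) = 1/2.7562 = 0.3628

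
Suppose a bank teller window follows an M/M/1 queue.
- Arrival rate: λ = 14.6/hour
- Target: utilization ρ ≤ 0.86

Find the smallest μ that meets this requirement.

ρ = λ/μ, so μ = λ/ρ
μ ≥ 14.6/0.86 = 16.9767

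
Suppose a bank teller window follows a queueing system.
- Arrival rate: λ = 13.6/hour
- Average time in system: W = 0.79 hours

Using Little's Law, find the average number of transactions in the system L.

Little's Law: L = λW
L = 13.6 × 0.79 = 10.7440 transactions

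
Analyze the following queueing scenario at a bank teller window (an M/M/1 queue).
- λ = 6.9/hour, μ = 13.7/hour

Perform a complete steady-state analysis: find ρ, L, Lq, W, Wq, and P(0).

Step 1: ρ = λ/μ = 6.9/13.7 = 0.5036
Step 2: L = λ/(μ-λ) = 6.9/6.80 = 1.0147
Step 3: Lq = λ²/(μ(μ-λ)) = 47.61/(13.7×6.80) = 0.5111
Step 4: W = 1/(μ-λ) = 1/6.80 = 0.14706
Step 5: Wq = λ/(μ(μ-λ)) = 6.9/(13.7×6.80) = 0.07407
Step 6: P(0) = 1-ρ = 0.4964
Verify: L = λW = 6.9×0.14706 = 1.0147 ✔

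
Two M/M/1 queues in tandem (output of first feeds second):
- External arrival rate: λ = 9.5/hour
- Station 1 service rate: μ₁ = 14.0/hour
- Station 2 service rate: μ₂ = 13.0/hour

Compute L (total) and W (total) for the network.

By Jackson's theorem, each station behaves as independent M/M/1.
Station 1: ρ₁ = 9.5/14.0 = 0.6786, L₁ = ρ₁/(1-ρ₁) = λ/(μ₁-λ) = 9.5/4.50 = 2.1111
Station 2: ρ₂ = 9.5/13.0 = 0.7308, L₂ = ρ₂/(1-ρ₂) = λ/(μ₂-λ) = 9.5/3.50 = 2.7143
Total: L = L₁ + L₂ = 2.1111 + 2.7143 = 4.8254
W = L/λ = 4.8254/9.5 = 0.5079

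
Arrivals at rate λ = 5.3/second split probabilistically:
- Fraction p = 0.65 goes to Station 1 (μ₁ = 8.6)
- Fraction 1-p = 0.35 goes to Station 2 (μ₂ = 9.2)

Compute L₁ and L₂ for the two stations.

Effective rates: λ₁ = 5.3×0.65 = 3.445, λ₂ = 5.3×0.35 = 1.855
Station 1: ρ₁ = 3.445/8.6 = 0.4006, L₁ = ρ₁/(1-ρ₁) = 0.4006/(1-0.4006) = 0.6683
Station 2: ρ₂ = 1.855/9.2 = 0.20163, L₂ = ρ₂/(1-ρ₂) = 0.20163/(1-0.20163) = 0.2526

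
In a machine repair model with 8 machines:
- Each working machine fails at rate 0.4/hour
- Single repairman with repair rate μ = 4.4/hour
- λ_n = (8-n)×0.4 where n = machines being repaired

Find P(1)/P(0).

P(1)/P(0) = ∏_{i=0}^{1-1} λ_i/μ_{i+1}
= (8-0)×0.4/4.4
= 0.7273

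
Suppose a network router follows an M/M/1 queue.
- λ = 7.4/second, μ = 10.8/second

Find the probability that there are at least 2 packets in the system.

ρ = λ/μ = 7.4/10.8 = 0.6852
P(N ≥ n) = ρⁿ
P(N ≥ 2) = 0.6852^2
P(N ≥ 2) = 0.4695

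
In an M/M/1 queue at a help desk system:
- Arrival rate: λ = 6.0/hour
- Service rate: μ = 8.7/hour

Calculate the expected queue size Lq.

ρ = λ/μ = 6.0/8.7 = 0.6897
For M/M/1: Lq = λ²/(μ(μ-λ))
Lq = 36.00/(8.7 × 2.70)
Lq = 1.5326 tickets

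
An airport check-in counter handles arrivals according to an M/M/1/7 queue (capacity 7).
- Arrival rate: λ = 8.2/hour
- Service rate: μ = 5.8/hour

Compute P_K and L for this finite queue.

ρ = λ/μ = 8.2/5.8 = 1.4138
P₀ = (1-ρ)/(1-ρ^(K+1)) = (1-1.4138)/(1-1.4138^8) = -0.4138/-14.9626 = 0.02766
P_K = P₀×ρ^K = 0.0276556 × 1.4138^7 = 0.0276556 × 11.2906 = 0.3122
Blocking probability P_7 = 0.3122 (31.22%)
L = ρ[1 - (K+1)ρ^K + Kρ^(K+1)] / [(1-ρ)(1-ρ^(K+1))]
L = 1.4138 × (1 - 8×11.2906 + 7×15.9626) / ((1 - 1.4138) × (1 - 15.9626)) = 5.1180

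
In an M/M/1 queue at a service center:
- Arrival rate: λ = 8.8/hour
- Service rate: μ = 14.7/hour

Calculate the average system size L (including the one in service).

ρ = λ/μ = 8.8/14.7 = 0.5986
For M/M/1: L = λ/(μ-λ)
L = 8.8/(14.7-8.8) = 8.8/5.90
L = 1.4915 customers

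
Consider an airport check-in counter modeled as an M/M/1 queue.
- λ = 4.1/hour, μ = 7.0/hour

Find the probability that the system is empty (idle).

ρ = λ/μ = 4.1/7.0 = 0.5857
P(0) = 1 - ρ = 1 - 0.5857 = 0.4143
The server is idle 41.43% of the time.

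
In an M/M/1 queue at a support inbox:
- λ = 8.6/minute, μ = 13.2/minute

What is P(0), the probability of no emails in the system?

ρ = λ/μ = 8.6/13.2 = 0.6515
P(0) = 1 - ρ = 1 - 0.6515 = 0.3485
The server is idle 34.85% of the time.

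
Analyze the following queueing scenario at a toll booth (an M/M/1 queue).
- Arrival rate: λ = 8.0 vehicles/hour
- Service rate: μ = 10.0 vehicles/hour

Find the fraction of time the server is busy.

Server utilization: ρ = λ/μ
ρ = 8.0/10.0 = 0.8000
The server is busy 80.00% of the time.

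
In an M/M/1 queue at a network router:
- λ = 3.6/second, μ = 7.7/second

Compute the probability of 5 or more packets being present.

ρ = λ/μ = 3.6/7.7 = 0.46753
P(N ≥ n) = ρⁿ
P(N ≥ 5) = 0.46753^5
P(N ≥ 5) = 0.02234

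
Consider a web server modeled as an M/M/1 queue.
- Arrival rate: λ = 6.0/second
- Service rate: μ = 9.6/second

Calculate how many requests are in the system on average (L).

ρ = λ/μ = 6.0/9.6 = 0.6250
For M/M/1: L = λ/(μ-λ)
L = 6.0/(9.6-6.0) = 6.0/3.60
L = 1.6667 requests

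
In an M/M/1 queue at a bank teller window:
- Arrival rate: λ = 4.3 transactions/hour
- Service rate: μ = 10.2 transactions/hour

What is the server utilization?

Server utilization: ρ = λ/μ
ρ = 4.3/10.2 = 0.4216
The server is busy 42.16% of the time.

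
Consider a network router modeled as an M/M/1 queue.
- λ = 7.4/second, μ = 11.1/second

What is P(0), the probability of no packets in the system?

ρ = λ/μ = 7.4/11.1 = 0.6667
P(0) = 1 - ρ = 1 - 0.6667 = 0.3333
The server is idle 33.33% of the time.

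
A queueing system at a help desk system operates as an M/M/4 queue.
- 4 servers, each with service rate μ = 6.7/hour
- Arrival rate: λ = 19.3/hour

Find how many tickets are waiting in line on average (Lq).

Traffic intensity: ρ = λ/(cμ) = 19.3/(4×6.7) = 0.7201
Since ρ = 0.7201 < 1, system is stable.
Offered load a = λ/μ = cρ = 19.3/6.7 = 2.8806
P₀ = [ Σₙ₌₀^3 aⁿ/n! + a^4/(4!(1-ρ)) ]⁻¹
Σ = a^0/0! + a^1/1! + a^2/2! + a^3/3! = 1.0000 + 2.8806 + 4.1489 + 3.9838 = 12.0133
a^4/(4!(1-ρ)) = 68.8541/(24 × 0.27985) = 10.2516
P₀ = 1/(12.0133 + 10.2516) = 0.04491
Lq = P₀·a^4·ρ / (4!(1-ρ)²) = 0.044914 × 68.8541 × 0.72015 / (24 × 0.078316) = 1.1849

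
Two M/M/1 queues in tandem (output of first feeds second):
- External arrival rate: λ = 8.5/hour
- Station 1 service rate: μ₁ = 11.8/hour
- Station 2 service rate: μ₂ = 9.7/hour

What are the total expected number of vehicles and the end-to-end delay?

By Jackson's theorem, each station behaves as independent M/M/1.
Station 1: ρ₁ = 8.5/11.8 = 0.7203, L₁ = ρ₁/(1-ρ₁) = λ/(μ₁-λ) = 8.5/3.30 = 2.5758
Station 2: ρ₂ = 8.5/9.7 = 0.8763, L₂ = ρ₂/(1-ρ₂) = λ/(μ₂-λ) = 8.5/1.20 = 7.0833
Total: L = L₁ + L₂ = 2.5758 + 7.0833 = 9.6591
W = L/λ = 9.6591/8.5 = 1.1364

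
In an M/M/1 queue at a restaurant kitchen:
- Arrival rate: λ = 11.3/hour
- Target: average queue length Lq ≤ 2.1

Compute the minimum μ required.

For M/M/1: Lq = λ²/(μ(μ-λ))
Need Lq ≤ 2.1, i.e. μ(μ-λ) ≥ λ²/2.1
μ² - 11.3μ - 127.69/2.1 ≥ 0  →  μ² - 11.3μ - 60.80476 ≥ 0
Quadratic formula (positive root): μ = [λ + √(λ² + 4×60.80476)]/2
Discriminant: 127.69 + 4×60.80476 = 370.9090, √370.9090 = 19.2590
μ ≥ (11.3 + 19.2590)/2 = 15.2795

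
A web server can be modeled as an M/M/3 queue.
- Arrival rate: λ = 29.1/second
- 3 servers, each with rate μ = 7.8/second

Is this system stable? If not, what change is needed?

Stability requires ρ = λ/(cμ) < 1
ρ = 29.1/(3 × 7.8) = 29.1/23.40 = 1.2436
Since 1.2436 ≥ 1, the system is UNSTABLE.
Need c > λ/μ = 29.1/7.8 = 3.73.
Minimum servers needed: c = 4.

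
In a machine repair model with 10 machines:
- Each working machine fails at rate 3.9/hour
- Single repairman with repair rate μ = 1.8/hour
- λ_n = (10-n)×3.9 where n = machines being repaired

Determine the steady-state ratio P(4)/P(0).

P(4)/P(0) = ∏_{i=0}^{4-1} λ_i/μ_{i+1}
= (10-0)×3.9/1.8 × (10-1)×3.9/1.8 × (10-2)×3.9/1.8 × (10-3)×3.9/1.8
= 111070.5556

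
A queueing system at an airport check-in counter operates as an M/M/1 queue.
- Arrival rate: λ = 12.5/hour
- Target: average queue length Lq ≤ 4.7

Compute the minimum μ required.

For M/M/1: Lq = λ²/(μ(μ-λ))
Need Lq ≤ 4.7, i.e. μ(μ-λ) ≥ λ²/4.7
μ² - 12.5μ - 156.25/4.7 ≥ 0  →  μ² - 12.5μ - 33.24468 ≥ 0
Quadratic formula (positive root): μ = [λ + √(λ² + 4×33.24468)]/2
Discriminant: 156.25 + 4×33.24468 = 289.2287, √289.2287 = 17.00673
μ ≥ (12.5 + 17.00673)/2 = 14.7534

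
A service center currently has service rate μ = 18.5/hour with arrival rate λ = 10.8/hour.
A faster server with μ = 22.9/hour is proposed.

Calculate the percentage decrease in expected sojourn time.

System 1: ρ₁ = 10.8/18.5 = 0.5838, W₁ = 1/(18.5-10.8) = 0.12987
System 2: ρ₂ = 10.8/22.9 = 0.4716, W₂ = 1/(22.9-10.8) = 0.082645
Improvement: (W₁-W₂)/W₁ = (0.12987-0.082645)/0.12987 = 36.36%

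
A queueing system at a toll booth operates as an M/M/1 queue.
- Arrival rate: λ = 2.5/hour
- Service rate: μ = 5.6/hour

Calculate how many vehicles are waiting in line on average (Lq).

ρ = λ/μ = 2.5/5.6 = 0.4464
For M/M/1: Lq = λ²/(μ(μ-λ))
Lq = 6.25/(5.6 × 3.10)
Lq = 0.3600 vehicles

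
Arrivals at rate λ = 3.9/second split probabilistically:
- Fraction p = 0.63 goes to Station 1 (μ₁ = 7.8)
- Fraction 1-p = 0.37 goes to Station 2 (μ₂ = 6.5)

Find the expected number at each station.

Effective rates: λ₁ = 3.9×0.63 = 2.457, λ₂ = 3.9×0.37 = 1.443
Station 1: ρ₁ = 2.457/7.8 = 0.3150, L₁ = ρ₁/(1-ρ₁) = 0.3150/(1-0.3150) = 0.4599
Station 2: ρ₂ = 1.443/6.5 = 0.2220, L₂ = ρ₂/(1-ρ₂) = 0.2220/(1-0.2220) = 0.2853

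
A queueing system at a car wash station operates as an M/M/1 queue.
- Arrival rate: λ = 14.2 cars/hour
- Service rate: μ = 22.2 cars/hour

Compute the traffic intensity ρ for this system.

Server utilization: ρ = λ/μ
ρ = 14.2/22.2 = 0.6396
The server is busy 63.96% of the time.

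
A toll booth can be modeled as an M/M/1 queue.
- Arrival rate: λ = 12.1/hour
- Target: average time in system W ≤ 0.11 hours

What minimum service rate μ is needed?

For M/M/1: W = 1/(μ-λ)
Need W ≤ 0.11, so 1/(μ-λ) ≤ 0.11
μ - λ ≥ 1/0.11 = 9.0909
μ ≥ 12.1 + 9.0909 = 21.1909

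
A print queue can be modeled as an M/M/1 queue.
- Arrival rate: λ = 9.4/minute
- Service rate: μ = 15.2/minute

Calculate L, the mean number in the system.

ρ = λ/μ = 9.4/15.2 = 0.6184
For M/M/1: L = λ/(μ-λ)
L = 9.4/(15.2-9.4) = 9.4/5.80
L = 1.6207 jobs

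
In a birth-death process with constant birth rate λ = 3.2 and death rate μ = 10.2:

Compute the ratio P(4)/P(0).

For constant rates: P(n)/P(0) = (λ/μ)^n
P(4)/P(0) = (3.2/10.2)^4 = 0.313725^4 = 0.009687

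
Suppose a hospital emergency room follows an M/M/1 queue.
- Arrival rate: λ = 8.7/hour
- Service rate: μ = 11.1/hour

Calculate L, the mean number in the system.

ρ = λ/μ = 8.7/11.1 = 0.7838
For M/M/1: L = λ/(μ-λ)
L = 8.7/(11.1-8.7) = 8.7/2.40
L = 3.6250 patients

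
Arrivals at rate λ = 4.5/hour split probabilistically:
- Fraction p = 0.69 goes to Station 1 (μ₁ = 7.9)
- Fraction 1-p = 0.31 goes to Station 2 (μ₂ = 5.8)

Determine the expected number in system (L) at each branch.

Effective rates: λ₁ = 4.5×0.69 = 3.105, λ₂ = 4.5×0.31 = 1.395
Station 1: ρ₁ = 3.105/7.9 = 0.393038, L₁ = ρ₁/(1-ρ₁) = 0.393038/(1-0.393038) = 0.6475
Station 2: ρ₂ = 1.395/5.8 = 0.2405, L₂ = ρ₂/(1-ρ₂) = 0.2405/(1-0.2405) = 0.3167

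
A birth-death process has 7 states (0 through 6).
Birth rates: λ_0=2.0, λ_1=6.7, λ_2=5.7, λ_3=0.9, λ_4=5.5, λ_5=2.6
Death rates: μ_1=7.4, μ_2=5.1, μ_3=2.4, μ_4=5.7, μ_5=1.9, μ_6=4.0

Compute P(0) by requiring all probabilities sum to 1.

Ratios P(n)/P(0) = (λ₀···λₙ₋₁)/(μ₁···μₙ):
P(1)/P(0) = (2.0)/(7.4) = 0.2703
P(2)/P(0) = (2.0×6.7)/(7.4×5.1) = 0.3551
P(3)/P(0) = (2.0×6.7×5.7)/(7.4×5.1×2.4) = 0.8433
P(4)/P(0) = (2.0×6.7×5.7×0.9)/(7.4×5.1×2.4×5.7) = 0.1331
P(5)/P(0) = (2.0×6.7×5.7×0.9×5.5)/(7.4×5.1×2.4×5.7×1.9) = 0.3854
P(6)/P(0) = (2.0×6.7×5.7×0.9×5.5×2.6)/(7.4×5.1×2.4×5.7×1.9×4.0) = 0.2505

Normalization: ∑ P(n) = 1
P(0) × (1.0000 + 0.2703 + 0.3551 + 0.8433 + 0.1331 + 0.3854 + 0.2505) = 1
P(0) × 3.2377 = 1
P(0) = 1/3.2377 = 0.3089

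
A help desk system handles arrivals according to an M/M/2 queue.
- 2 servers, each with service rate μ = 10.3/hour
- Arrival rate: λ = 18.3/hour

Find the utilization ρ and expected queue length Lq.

Traffic intensity: ρ = λ/(cμ) = 18.3/(2×10.3) = 0.8883
Since ρ = 0.8883 < 1, system is stable.
Offered load a = λ/μ = cρ = 18.3/10.3 = 1.7767
P₀ = [ Σₙ₌₀^1 aⁿ/n! + a^2/(2!(1-ρ)) ]⁻¹
Σ = a^0/0! + a^1/1! = 1.0000 + 1.7767 = 2.7767
a^2/(2!(1-ρ)) = 3.156659/(2 × 0.1116505) = 14.1363
P₀ = 1/(2.7767 + 14.1363) = 0.05913
Lq = P₀·a^2·ρ / (2!(1-ρ)²) = 0.059126 × 3.1567 × 0.88835 / (2 × 0.012466) = 6.6503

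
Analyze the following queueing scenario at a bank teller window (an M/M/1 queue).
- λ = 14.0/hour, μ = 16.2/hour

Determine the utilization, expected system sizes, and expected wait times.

Step 1: ρ = λ/μ = 14.0/16.2 = 0.8642
Step 2: L = λ/(μ-λ) = 14.0/2.20 = 6.3636
Step 3: Lq = λ²/(μ(μ-λ)) = 196.00/(16.2×2.20) = 5.4994
Step 4: W = 1/(μ-λ) = 1/2.20 = 0.454545
Step 5: Wq = λ/(μ(μ-λ)) = 14.0/(16.2×2.20) = 0.3928
Step 6: P(0) = 1-ρ = 0.1358
Verify: L = λW = 14.0×0.454545 = 6.3636 ✔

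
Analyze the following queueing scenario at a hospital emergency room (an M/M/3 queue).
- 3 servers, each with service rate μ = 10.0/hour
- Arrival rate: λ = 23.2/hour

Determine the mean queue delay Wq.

Traffic intensity: ρ = λ/(cμ) = 23.2/(3×10.0) = 0.7733
Since ρ = 0.7733 < 1, system is stable.
Offered load a = λ/μ = cρ = 23.2/10.0 = 2.3200
P₀ = [ Σₙ₌₀^2 aⁿ/n! + a^3/(3!(1-ρ)) ]⁻¹
Σ = a^0/0! + a^1/1! + a^2/2! = 1.0000 + 2.3200 + 2.6912 = 6.0112
a^3/(3!(1-ρ)) = 12.48717/(6 × 0.2266667) = 9.1817
P₀ = 1/(6.0112 + 9.1817) = 0.06582
Lq = P₀·a^3·ρ / (3!(1-ρ)²) = 0.065820 × 12.4872 × 0.77333 / (6 × 0.051378) = 2.0619
Wq = Lq/λ = 2.06187/23.2 = 0.08887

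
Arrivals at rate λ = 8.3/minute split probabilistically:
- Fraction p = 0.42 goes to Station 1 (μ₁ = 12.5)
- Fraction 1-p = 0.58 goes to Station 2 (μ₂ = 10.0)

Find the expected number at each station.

Effective rates: λ₁ = 8.3×0.42 = 3.486, λ₂ = 8.3×0.58 = 4.814
Station 1: ρ₁ = 3.486/12.5 = 0.27888, L₁ = ρ₁/(1-ρ₁) = 0.27888/(1-0.27888) = 0.3867
Station 2: ρ₂ = 4.814/10.0 = 0.4814, L₂ = ρ₂/(1-ρ₂) = 0.4814/(1-0.4814) = 0.9283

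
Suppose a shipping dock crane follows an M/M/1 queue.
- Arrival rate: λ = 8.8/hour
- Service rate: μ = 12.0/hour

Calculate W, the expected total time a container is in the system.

First, compute utilization: ρ = λ/μ = 8.8/12.0 = 0.7333
For M/M/1: W = 1/(μ-λ)
W = 1/(12.0-8.8) = 1/3.20
W = 0.3125 hours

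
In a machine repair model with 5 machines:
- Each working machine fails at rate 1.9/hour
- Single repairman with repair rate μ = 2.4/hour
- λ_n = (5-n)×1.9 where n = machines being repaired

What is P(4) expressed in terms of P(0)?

P(4)/P(0) = ∏_{i=0}^{4-1} λ_i/μ_{i+1}
= (5-0)×1.9/2.4 × (5-1)×1.9/2.4 × (5-2)×1.9/2.4 × (5-3)×1.9/2.4
= 47.1358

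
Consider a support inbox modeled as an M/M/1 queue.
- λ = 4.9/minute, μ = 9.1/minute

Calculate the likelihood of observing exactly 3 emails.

ρ = λ/μ = 4.9/9.1 = 0.53846
P(n) = (1-ρ)ρⁿ
P(3) = (1-0.53846) × 0.53846^3
P(3) = 0.46154 × 0.15612
P(3) = 0.07206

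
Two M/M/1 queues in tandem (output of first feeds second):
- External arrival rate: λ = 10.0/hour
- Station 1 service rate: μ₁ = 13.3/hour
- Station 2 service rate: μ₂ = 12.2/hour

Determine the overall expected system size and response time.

By Jackson's theorem, each station behaves as independent M/M/1.
Station 1: ρ₁ = 10.0/13.3 = 0.7519, L₁ = ρ₁/(1-ρ₁) = λ/(μ₁-λ) = 10.0/3.30 = 3.0303
Station 2: ρ₂ = 10.0/12.2 = 0.8197, L₂ = ρ₂/(1-ρ₂) = λ/(μ₂-λ) = 10.0/2.20 = 4.5455
Total: L = L₁ + L₂ = 3.0303 + 4.5455 = 7.5758
W = L/λ = 7.5758/10.0 = 0.7576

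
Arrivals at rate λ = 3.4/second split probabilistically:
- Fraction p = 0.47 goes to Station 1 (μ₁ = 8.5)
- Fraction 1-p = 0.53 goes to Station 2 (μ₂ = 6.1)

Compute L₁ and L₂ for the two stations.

Effective rates: λ₁ = 3.4×0.47 = 1.598, λ₂ = 3.4×0.53 = 1.802
Station 1: ρ₁ = 1.598/8.5 = 0.1880, L₁ = ρ₁/(1-ρ₁) = 0.1880/(1-0.1880) = 0.2315
Station 2: ρ₂ = 1.802/6.1 = 0.29541, L₂ = ρ₂/(1-ρ₂) = 0.29541/(1-0.29541) = 0.4193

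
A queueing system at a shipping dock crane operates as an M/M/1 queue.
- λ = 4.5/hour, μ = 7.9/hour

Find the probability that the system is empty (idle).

ρ = λ/μ = 4.5/7.9 = 0.5696
P(0) = 1 - ρ = 1 - 0.5696 = 0.4304
The server is idle 43.04% of the time.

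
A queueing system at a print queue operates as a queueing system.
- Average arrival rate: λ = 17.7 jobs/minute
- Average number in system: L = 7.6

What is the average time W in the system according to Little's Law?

Little's Law: L = λW, so W = L/λ
W = 7.6/17.7 = 0.4294 minutes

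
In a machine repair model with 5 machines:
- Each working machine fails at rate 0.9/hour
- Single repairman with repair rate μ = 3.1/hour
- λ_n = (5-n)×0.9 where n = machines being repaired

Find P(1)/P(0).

P(1)/P(0) = ∏_{i=0}^{1-1} λ_i/μ_{i+1}
= (5-0)×0.9/3.1
= 1.4516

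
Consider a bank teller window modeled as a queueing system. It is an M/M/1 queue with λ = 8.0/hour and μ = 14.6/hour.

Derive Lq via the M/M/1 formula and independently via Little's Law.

Method 1 (direct): Lq = λ²/(μ(μ-λ)) = 64.00/(14.6 × 6.60) = 0.6642

Method 2 (Little's Law):
W = 1/(μ-λ) = 1/6.60 = 0.151515
Wq = W - 1/μ = 0.151515 - 0.0684932 = 0.08302
Lq = λWq = 8.0 × 0.08302 = 0.6642 ✔ (matches Method 1)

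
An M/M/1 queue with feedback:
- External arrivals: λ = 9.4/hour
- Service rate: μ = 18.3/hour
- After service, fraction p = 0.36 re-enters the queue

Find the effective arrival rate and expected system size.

Effective arrival rate: λ_eff = λ/(1-p) = 9.4/(1-0.36) = 9.4/0.64 = 14.6875
ρ = λ_eff/μ = 14.6875/18.3 = 0.8025956
L = ρ/(1-ρ) = 0.8025956/(1-0.8025956) = 4.0657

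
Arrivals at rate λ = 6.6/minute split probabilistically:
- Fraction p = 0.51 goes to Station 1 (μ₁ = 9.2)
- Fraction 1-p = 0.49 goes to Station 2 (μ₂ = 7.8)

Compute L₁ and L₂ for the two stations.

Effective rates: λ₁ = 6.6×0.51 = 3.366, λ₂ = 6.6×0.49 = 3.234
Station 1: ρ₁ = 3.366/9.2 = 0.3659, L₁ = ρ₁/(1-ρ₁) = 0.3659/(1-0.3659) = 0.5770
Station 2: ρ₂ = 3.234/7.8 = 0.41462, L₂ = ρ₂/(1-ρ₂) = 0.41462/(1-0.41462) = 0.7083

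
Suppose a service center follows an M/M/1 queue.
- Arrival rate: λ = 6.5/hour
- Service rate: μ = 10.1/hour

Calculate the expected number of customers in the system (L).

ρ = λ/μ = 6.5/10.1 = 0.6436
For M/M/1: L = λ/(μ-λ)
L = 6.5/(10.1-6.5) = 6.5/3.60
L = 1.8056 customers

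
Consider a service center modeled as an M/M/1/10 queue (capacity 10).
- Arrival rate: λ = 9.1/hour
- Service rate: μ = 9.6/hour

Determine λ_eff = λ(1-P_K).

ρ = λ/μ = 9.1/9.6 = 0.94792
P₀ = (1-ρ)/(1-ρ^(K+1)) = (1-0.94792)/(1-0.94792^11) = 0.05208/0.4448 = 0.1171
P_K = P₀×ρ^K = 0.11710 × 0.94792^10 = 0.11710 × 0.58576 = 0.06859
λ_eff = λ(1-P_K) = 9.1 × (1 - 0.06859) = 9.1 × 0.93141 = 8.4758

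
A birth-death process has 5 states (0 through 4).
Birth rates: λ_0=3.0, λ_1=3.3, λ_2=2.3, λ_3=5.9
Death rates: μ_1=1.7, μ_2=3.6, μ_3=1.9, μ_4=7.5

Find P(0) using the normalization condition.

Ratios P(n)/P(0) = (λ₀···λₙ₋₁)/(μ₁···μₙ):
P(1)/P(0) = (3.0)/(1.7) = 1.7647
P(2)/P(0) = (3.0×3.3)/(1.7×3.6) = 1.6176
P(3)/P(0) = (3.0×3.3×2.3)/(1.7×3.6×1.9) = 1.9582
P(4)/P(0) = (3.0×3.3×2.3×5.9)/(1.7×3.6×1.9×7.5) = 1.5405

Normalization: ∑ P(n) = 1
P(0) × (1.0000 + 1.7647 + 1.6176 + 1.9582 + 1.5405) = 1
P(0) × 7.8810 = 1
P(0) = 1/7.8810 = 0.1269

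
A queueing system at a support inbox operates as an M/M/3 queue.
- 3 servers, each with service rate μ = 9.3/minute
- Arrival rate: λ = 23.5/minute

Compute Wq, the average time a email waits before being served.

Traffic intensity: ρ = λ/(cμ) = 23.5/(3×9.3) = 0.8423
Since ρ = 0.8423 < 1, system is stable.
Offered load a = λ/μ = cρ = 23.5/9.3 = 2.5269
P₀ = [ Σₙ₌₀^2 aⁿ/n! + a^3/(3!(1-ρ)) ]⁻¹
Σ = a^0/0! + a^1/1! + a^2/2! = 1.000000 + 2.526882 + 3.192566 = 6.7194
a^3/(3!(1-ρ)) = 16.1345/(6 × 0.157706) = 17.0512
P₀ = 1/(6.7194 + 17.0512) = 0.04207
Lq = P₀·a^3·ρ / (3!(1-ρ)²) = 0.042068685 × 16.134471 × 0.84229391 / (6 × 0.024871212) = 3.8311
Wq = Lq/λ = 3.8311/23.5 = 0.1630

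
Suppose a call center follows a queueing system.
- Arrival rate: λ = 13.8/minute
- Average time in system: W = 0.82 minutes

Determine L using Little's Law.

Little's Law: L = λW
L = 13.8 × 0.82 = 11.3160 calls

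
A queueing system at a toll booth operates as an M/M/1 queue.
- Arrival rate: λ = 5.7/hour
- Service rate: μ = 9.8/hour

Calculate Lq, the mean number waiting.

ρ = λ/μ = 5.7/9.8 = 0.5816
For M/M/1: Lq = λ²/(μ(μ-λ))
Lq = 32.49/(9.8 × 4.10)
Lq = 0.8086 vehicles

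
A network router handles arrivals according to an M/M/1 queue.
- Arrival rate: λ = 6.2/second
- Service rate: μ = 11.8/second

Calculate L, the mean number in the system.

ρ = λ/μ = 6.2/11.8 = 0.5254
For M/M/1: L = λ/(μ-λ)
L = 6.2/(11.8-6.2) = 6.2/5.60
L = 1.1071 packets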